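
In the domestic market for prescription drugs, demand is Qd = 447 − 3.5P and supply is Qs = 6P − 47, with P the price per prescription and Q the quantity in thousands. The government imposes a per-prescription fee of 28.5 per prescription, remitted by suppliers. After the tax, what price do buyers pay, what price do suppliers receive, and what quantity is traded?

Before the tax: set 447 − 3.5P = 6P − 47 → P* = 52, Q* = 265.
With the tax collected from suppliers, supply shifts: Qs = 6(P − 28.5) − 47.
New equilibrium: buyers pay 70, suppliers receive 41.5, Q = 202. (Wedge: Pb − Ps = 28.5.)
The less price-elastic side of the market bears the larger share of a per-unit tax.

Buyers pay 70; suppliers receive 41.5; quantity = 202.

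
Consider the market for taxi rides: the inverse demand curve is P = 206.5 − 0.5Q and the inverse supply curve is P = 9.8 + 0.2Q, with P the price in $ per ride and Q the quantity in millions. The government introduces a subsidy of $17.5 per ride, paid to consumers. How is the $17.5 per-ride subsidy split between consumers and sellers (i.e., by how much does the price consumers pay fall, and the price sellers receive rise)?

Consumers gain $12.5 per ride; sellers gain $5 per ride.

Rewrite in direct form: Qd = 413 − 2P and Qs = 5P − 49.
Without the subsidy, 413 − 2P = 5P − 49 gives 7P = 462, so P* = $66 and Q* = 281.
With a per-unit subsidy paid to consumers, each effectively pays P − 17.5, so demand becomes Qd = 413 − 2(P − 17.5).
New equilibrium: consumers pay $53.5, sellers receive $71, Q = 306. (Wedge: Pb − Ps = −17.5.)
Gain to consumers: $12.5; to sellers: $5. (They sum to $17.5.)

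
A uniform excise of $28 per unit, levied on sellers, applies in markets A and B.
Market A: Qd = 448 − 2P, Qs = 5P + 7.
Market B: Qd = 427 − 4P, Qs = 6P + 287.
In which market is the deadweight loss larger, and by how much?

Market A: pre-tax P* = $63, Q* = 322; post-tax Q = 282; deadweight loss = $560.
Market B: pre-tax P* = $14, Q* = 371; post-tax Q = 303.8; deadweight loss = $940.8.
Difference: $560 vs $940.8 → market B is larger by $380.8.

Market B, by $380.8.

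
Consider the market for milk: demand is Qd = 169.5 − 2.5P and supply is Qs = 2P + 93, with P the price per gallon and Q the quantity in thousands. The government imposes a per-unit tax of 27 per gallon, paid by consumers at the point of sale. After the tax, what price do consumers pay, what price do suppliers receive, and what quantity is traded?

Without the tax, 169.5 − 2.5P = 2P + 93 gives 4.5P = 76.5, so P* = 17 and Q* = 127.
With the tax collected from consumers, demand (in seller-price terms) shifts: Qd = 169.5 − 2.5(P + 27).
Solving gives Q = 97 with consumers paying 29 and suppliers receiving 2 (the 27 wedge).
The less price-elastic side of the market bears the larger share of a per-unit tax.

Consumers pay 29; suppliers receive 2; quantity = 97.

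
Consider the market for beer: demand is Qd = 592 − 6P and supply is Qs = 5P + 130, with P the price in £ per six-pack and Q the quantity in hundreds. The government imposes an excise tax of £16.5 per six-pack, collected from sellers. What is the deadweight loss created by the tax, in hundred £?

Before the tax: set 592 − 6P = 5P + 130 → P* = £42, Q* = 340.
With the tax collected from sellers, supply shifts: Qs = 5(P − 16.5) + 130.
New equilibrium: consumers pay £49.5, sellers receive £33, Q = 295. (Wedge: Pb − Ps = 16.5.)
Quantity falls by |ΔQ| = |340 − 295| = 45.
DWL = ½ · t · |ΔQ| = ½ · 16.5 · 45 = £371.25.

Deadweight loss = £371.25 hundred.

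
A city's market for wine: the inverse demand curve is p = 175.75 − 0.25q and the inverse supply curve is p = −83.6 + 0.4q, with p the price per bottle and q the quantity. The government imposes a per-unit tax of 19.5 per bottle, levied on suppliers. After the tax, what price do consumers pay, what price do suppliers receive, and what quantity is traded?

Consumers pay 83.5; suppliers receive 64; quantity = 369.

Inverting to q(p) form: qd = 703 − 4p; qs = 2.5p + 209.
Without the tax, 703 − 4p = 2.5p + 209 gives 6.5p = 494, so p* = 76 and q* = 399.
With the tax collected from suppliers, supply shifts: qs = 2.5(p − 19.5) + 209.
New equilibrium: consumers pay 83.5, suppliers receive 64, q = 369. (Wedge: pb − ps = 19.5.)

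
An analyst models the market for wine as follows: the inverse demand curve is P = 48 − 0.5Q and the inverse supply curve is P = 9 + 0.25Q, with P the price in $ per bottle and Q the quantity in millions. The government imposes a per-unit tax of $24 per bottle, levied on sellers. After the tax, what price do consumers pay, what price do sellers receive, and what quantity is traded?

Consumers pay $38; sellers receive $14; quantity = 20.

Inverting to Q(P) form: Qd = 96 − 2P; Qs = 4P − 36.
Before the tax: set 96 − 2P = 4P − 36 → P* = $22, Q* = 52.
With the tax collected from sellers, supply shifts: Qs = 4(P − 24) − 36.
New equilibrium: consumers pay $38, sellers receive $14, Q = 20. (Wedge: Pb − Ps = 24.)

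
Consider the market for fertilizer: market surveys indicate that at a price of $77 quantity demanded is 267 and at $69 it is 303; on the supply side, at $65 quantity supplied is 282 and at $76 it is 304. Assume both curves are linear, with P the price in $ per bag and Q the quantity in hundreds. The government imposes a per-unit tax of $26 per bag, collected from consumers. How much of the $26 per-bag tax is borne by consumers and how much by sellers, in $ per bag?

Consumers bear $8 per bag; sellers bear $18 per bag.

Demand slope: (303 − 267)/(69 − 77) = -4.5, so Qd = 613.5 − 4.5P.
Supply slope: (304 − 282)/(76 − 65) = 2, so Qs = 2P + 152.
Without the tax, 613.5 − 4.5P = 2P + 152 gives 6.5P = 461.5, so P* = $71 and Q* = 294.
With the tax collected from consumers, demand (in seller-price terms) shifts: Qd = 613.5 − 4.5(P + 26).
New equilibrium: consumers pay $79, sellers receive $53, Q = 258. (Wedge: Pb − Ps = 26.)
Burden on consumers: $8; on sellers: $18. (They sum to $26.)
The less price-elastic side of the market bears the larger share of a per-unit tax.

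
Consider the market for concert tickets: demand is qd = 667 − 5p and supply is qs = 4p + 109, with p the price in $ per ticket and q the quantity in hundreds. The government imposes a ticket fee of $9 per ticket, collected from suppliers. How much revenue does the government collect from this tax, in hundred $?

Before the tax: set 667 − 5p = 4p + 109 → p* = $62, q* = 357.
With the tax collected from suppliers, supply shifts: qs = 4(p − 9) + 109.
New equilibrium: consumers pay $66, suppliers receive $57, q = 337. (Wedge: pb − ps = 9.)
Revenue = t · Q = 9 · 337 = $3033.

Tax revenue = $3033 hundred.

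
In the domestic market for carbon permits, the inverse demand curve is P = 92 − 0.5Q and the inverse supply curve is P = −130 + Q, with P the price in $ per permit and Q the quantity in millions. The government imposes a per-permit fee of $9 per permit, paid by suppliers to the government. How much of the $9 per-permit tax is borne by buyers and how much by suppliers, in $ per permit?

Inverting to Q(P) form: Qd = 184 − 2P; Qs = P + 130.
Without the tax, 184 − 2P = P + 130 gives 3P = 54, so P* = $18 and Q* = 148.
With the tax collected from suppliers, supply shifts: Qs = (P − 9) + 130.
Solving gives Q = 142 with buyers paying $21 and suppliers receiving $12 (the $9 wedge).
Burden on buyers: $3; on suppliers: $6. (They sum to $9.)

Buyers bear $3 per permit; suppliers bear $6 per permit.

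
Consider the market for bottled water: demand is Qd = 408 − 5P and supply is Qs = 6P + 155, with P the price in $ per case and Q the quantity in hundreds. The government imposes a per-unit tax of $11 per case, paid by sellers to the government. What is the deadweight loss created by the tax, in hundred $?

Deadweight loss = $165 hundred.

Without the tax, 408 − 5P = 6P + 155 gives 11P = 253, so P* = $23 and Q* = 293.
With the tax collected from sellers, supply shifts: Qs = 6(P − 11) + 155.
Solving gives Q = 263 with consumers paying $29 and sellers receiving $18 (the $11 wedge).
Quantity falls by |ΔQ| = |293 − 263| = 30.
DWL = ½ · t · |ΔQ| = ½ · 11 · 30 = $165.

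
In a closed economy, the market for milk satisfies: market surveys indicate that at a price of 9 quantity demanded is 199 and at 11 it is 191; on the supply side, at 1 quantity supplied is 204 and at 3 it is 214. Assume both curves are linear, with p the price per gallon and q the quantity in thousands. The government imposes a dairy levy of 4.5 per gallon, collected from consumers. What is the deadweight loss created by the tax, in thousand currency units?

Demand slope: (191 − 199)/(11 − 9) = -4, so qd = 235 − 4p.
Supply slope: (214 − 204)/(3 − 1) = 5, so qs = 5p + 199.
Before the tax: set 235 − 4p = 5p + 199 → p* = 4, q* = 219.
With the tax collected from consumers, demand (in seller-price terms) shifts: qd = 235 − 4(p + 4.5).
New equilibrium: consumers pay 6.5, producers receive 2, q = 209. (Wedge: pb − ps = 4.5.)
Quantity falls by |ΔQ| = |219 − 209| = 10.
DWL = ½ · t · |ΔQ| = ½ · 4.5 · 10 = 22.5.

Deadweight loss = 22.5 thousand.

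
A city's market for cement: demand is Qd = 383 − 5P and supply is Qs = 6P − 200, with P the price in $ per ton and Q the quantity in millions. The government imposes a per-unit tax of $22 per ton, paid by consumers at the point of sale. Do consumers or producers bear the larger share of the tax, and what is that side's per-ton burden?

Consumers bear the larger share: $12 per ton.

Without the tax, 383 − 5P = 6P − 200 gives 11P = 583, so P* = $53 and Q* = 118.
With the tax collected from consumers, demand (in seller-price terms) shifts: Qd = 383 − 5(P + 22).
New equilibrium: consumers pay $65, producers receive $43, Q = 58. (Wedge: Pb − Ps = 22.)
Per-ton burden: consumers $12, producers $10.
Consumers take the larger share because demand is less price-elastic here (demand slope 5 vs supply slope 6).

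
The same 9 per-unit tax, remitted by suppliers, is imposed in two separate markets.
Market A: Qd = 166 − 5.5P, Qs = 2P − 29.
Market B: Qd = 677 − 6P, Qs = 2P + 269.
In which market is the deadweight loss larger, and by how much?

Market A: pre-tax P* = 26, Q* = 23; post-tax Q = 9.8; deadweight loss = 59.4.
Market B: pre-tax P* = 51, Q* = 371; post-tax Q = 357.5; deadweight loss = 60.75.
Difference: 59.4 vs 60.75 → market B is larger by 1.35.

Market B, by 1.35.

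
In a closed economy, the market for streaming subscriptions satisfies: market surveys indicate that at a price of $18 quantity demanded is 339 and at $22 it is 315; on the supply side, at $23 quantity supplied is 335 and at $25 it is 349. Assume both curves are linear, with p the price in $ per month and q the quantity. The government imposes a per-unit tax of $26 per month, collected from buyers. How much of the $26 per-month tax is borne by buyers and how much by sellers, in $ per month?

Demand slope: (315 − 339)/(22 − 18) = -6, so qd = 447 − 6p.
Supply slope: (349 − 335)/(25 − 23) = 7, so qs = 7p + 174.
Without the tax, 447 − 6p = 7p + 174 gives 13p = 273, so p* = $21 and q* = 321.
With the tax collected from buyers, demand (in seller-price terms) shifts: qd = 447 − 6(p + 26).
New equilibrium: buyers pay $35, sellers receive $9, q = 237. (Wedge: pb − ps = 26.)
Burden on buyers: $14; on sellers: $12. (They sum to $26.)

Buyers bear $14 per month; sellers bear $12 per month.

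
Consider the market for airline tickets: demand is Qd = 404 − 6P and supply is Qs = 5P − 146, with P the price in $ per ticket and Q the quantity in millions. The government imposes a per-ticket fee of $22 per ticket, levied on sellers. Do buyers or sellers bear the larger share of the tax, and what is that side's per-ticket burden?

Before the tax: set 404 − 6P = 5P − 146 → P* = $50, Q* = 104.
With the tax collected from sellers, supply shifts: Qs = 5(P − 22) − 146.
Solving gives Q = 44 with buyers paying $60 and sellers receiving $38 (the $22 wedge).
Per-ticket burden: buyers $10, sellers $12.
Sellers take the larger share because supply is less price-elastic here (demand slope 6 vs supply slope 5).
The less price-elastic side of the market bears the larger share of a per-unit tax.

Sellers bear the larger share: $12 per ticket.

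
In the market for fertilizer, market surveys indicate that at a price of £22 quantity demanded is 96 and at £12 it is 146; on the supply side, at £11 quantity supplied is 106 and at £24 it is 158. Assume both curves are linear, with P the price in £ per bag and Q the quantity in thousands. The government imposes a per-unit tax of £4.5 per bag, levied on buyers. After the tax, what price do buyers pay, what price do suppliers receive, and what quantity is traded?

Demand slope: (146 − 96)/(12 − 22) = -5, so Qd = 206 − 5P.
Supply slope: (158 − 106)/(24 − 11) = 4, so Qs = 4P + 62.
Before the tax: set 206 − 5P = 4P + 62 → P* = £16, Q* = 126.
With the tax collected from buyers, demand (in seller-price terms) shifts: Qd = 206 − 5(P + 4.5).
New equilibrium: buyers pay £18, suppliers receive £13.5, Q = 116. (Wedge: Pb − Ps = 4.5.)
The less price-elastic side of the market bears the larger share of a per-unit tax.

Buyers pay £18; suppliers receive £13.5; quantity = 116.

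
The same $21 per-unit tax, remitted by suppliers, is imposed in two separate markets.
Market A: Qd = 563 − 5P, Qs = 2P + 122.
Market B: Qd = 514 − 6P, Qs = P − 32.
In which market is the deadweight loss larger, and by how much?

Market A, by $126.

Market A: pre-tax P* = $63, Q* = 248; post-tax Q = 218; deadweight loss = $315.
Market B: pre-tax P* = $78, Q* = 46; post-tax Q = 28; deadweight loss = $189.
Difference: $315 vs $189 → market A is larger by $126.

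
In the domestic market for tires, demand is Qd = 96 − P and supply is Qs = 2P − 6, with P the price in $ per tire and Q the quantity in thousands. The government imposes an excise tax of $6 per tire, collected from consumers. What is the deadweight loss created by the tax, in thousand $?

Without the tax, 96 − P = 2P − 6 gives 3P = 102, so P* = $34 and Q* = 62.
With the tax collected from consumers, demand (in seller-price terms) shifts: Qd = 96 − (P + 6).
Solving gives Q = 58 with consumers paying $38 and sellers receiving $32 (the $6 wedge).
Quantity falls by |ΔQ| = |62 − 58| = 4.
DWL = ½ · t · |ΔQ| = ½ · 6 · 4 = $12.

Deadweight loss = $12 thousand.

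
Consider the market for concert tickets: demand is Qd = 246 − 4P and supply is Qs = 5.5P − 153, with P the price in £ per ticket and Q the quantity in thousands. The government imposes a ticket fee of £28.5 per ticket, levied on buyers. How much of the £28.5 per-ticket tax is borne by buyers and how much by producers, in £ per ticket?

Without the tax, 246 − 4P = 5.5P − 153 gives 9.5P = 399, so P* = £42 and Q* = 78.
With the tax collected from buyers, demand (in seller-price terms) shifts: Qd = 246 − 4(P + 28.5).
New equilibrium: buyers pay £58.5, producers receive £30, Q = 12. (Wedge: Pb − Ps = 28.5.)
Burden on buyers: £16.5; on producers: £12. (They sum to £28.5.)

Buyers bear £16.5 per ticket; producers bear £12 per ticket.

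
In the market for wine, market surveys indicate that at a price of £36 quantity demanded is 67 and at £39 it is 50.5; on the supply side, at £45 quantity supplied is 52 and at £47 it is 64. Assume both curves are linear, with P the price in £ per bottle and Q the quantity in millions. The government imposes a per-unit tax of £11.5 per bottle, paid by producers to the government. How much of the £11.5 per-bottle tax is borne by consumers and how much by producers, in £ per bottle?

Consumers bear £6 per bottle; producers bear £5.5 per bottle.

Demand slope: (50.5 − 67)/(39 − 36) = -5.5, so Qd = 265 − 5.5P.
Supply slope: (64 − 52)/(47 − 45) = 6, so Qs = 6P − 218.
Without the tax, 265 − 5.5P = 6P − 218 gives 11.5P = 483, so P* = £42 and Q* = 34.
With the tax collected from producers, supply shifts: Qs = 6(P − 11.5) − 218.
Solving gives Q = 1 with consumers paying £48 and producers receiving £36.5 (the £11.5 wedge).
Burden on consumers: £6; on producers: £5.5. (They sum to £11.5.)
The less price-elastic side of the market bears the larger share of a per-unit tax.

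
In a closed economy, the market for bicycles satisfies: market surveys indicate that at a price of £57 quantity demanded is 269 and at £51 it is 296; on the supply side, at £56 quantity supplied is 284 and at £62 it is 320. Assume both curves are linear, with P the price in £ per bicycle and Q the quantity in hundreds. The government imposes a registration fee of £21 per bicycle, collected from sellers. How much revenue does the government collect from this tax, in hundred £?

Demand slope: (296 − 269)/(51 − 57) = -4.5, so Qd = 525.5 − 4.5P.
Supply slope: (320 − 284)/(62 − 56) = 6, so Qs = 6P − 52.
Before the tax: set 525.5 − 4.5P = 6P − 52 → P* = £55, Q* = 278.
With the tax collected from sellers, supply shifts: Qs = 6(P − 21) − 52.
Solving gives Q = 224 with consumers paying £67 and sellers receiving £46 (the £21 wedge).
Revenue = t · Q = 21 · 224 = £4704.

Tax revenue = £4704 hundred.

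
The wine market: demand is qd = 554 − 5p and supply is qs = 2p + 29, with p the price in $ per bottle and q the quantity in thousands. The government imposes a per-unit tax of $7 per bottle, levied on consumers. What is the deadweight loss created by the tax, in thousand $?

Deadweight loss = $35 thousand.

Before the tax: set 554 − 5p = 2p + 29 → p* = $75, q* = 179.
With the tax collected from consumers, demand (in seller-price terms) shifts: qd = 554 − 5(p + 7).
Solving gives q = 169 with consumers paying $77 and sellers receiving $70 (the $7 wedge).
Quantity falls by |ΔQ| = |179 − 169| = 10.
DWL = ½ · t · |ΔQ| = ½ · 7 · 10 = $35.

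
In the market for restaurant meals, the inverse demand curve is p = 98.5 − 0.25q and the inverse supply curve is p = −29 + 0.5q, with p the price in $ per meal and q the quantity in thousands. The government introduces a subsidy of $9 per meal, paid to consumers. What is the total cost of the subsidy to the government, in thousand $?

Inverting to q(p) form: qd = 394 − 4p; qs = 2p + 58.
Before the subsidy: set 394 − 4p = 2p + 58 → p* = $56, q* = 170.
With a per-unit subsidy paid to consumers, each effectively pays p − 9, so demand becomes qd = 394 − 4(p − 9).
Solving gives q = 182 with consumers paying $53 and suppliers receiving $62 (the $9 wedge).
Outlay = t · Q = 9 · 182 = $1638.

Government outlay = $1638 thousand.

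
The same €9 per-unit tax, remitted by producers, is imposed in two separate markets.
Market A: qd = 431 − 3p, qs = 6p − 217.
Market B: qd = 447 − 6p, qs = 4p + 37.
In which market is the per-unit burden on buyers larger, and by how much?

Market A: pre-tax p* = €72, q* = 215; post-tax q = 197; per-unit burden on buyers = €6.
Market B: pre-tax p* = €41, q* = 201; post-tax q = 179.4; per-unit burden on buyers = €3.6.
Difference: €6 vs €3.6 → market A is larger by €2.4.

Market A, by €2.4.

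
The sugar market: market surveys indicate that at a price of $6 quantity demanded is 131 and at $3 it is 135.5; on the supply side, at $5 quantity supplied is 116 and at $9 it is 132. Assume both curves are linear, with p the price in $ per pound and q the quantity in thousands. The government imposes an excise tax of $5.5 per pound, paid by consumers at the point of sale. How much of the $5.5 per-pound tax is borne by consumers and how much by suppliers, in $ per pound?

Consumers bear $4 per pound; suppliers bear $1.5 per pound.

Demand slope: (135.5 − 131)/(3 − 6) = -1.5, so qd = 140 − 1.5p.
Supply slope: (132 − 116)/(9 − 5) = 4, so qs = 4p + 96.
Before the tax: set 140 − 1.5p = 4p + 96 → p* = $8, q* = 128.
With the tax collected from consumers, demand (in seller-price terms) shifts: qd = 140 − 1.5(p + 5.5).
Solving gives q = 122 with consumers paying $12 and suppliers receiving $6.5 (the $5.5 wedge).
Burden on consumers: $4; on suppliers: $1.5. (They sum to $5.5.)
The less price-elastic side of the market bears the larger share of a per-unit tax.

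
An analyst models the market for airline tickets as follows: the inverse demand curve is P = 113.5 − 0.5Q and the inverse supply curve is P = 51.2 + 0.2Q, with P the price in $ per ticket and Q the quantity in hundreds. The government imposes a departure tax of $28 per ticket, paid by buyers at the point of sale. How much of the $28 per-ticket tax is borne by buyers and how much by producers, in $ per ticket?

Buyers bear $20 per ticket; producers bear $8 per ticket.

Rewrite in direct form: Qd = 227 − 2P and Qs = 5P − 256.
Without the tax, 227 − 2P = 5P − 256 gives 7P = 483, so P* = $69 and Q* = 89.
With the tax collected from buyers, demand (in seller-price terms) shifts: Qd = 227 − 2(P + 28).
Solving gives Q = 49 with buyers paying $89 and producers receiving $61 (the $28 wedge).
Burden on buyers: $20; on producers: $8. (They sum to $28.)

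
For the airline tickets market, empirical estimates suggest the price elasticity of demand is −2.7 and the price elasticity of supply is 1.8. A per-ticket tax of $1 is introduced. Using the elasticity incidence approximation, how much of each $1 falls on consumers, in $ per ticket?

Consumers bear ≈ $0.4 per ticket.

Incidence ratio: consumers' share ≈ εs / (εs + |εd|) = 1.8 / (1.8 + 2.7) = 0.4.
So consumers bear ≈ 0.4 × $1 = $0.4; suppliers bear $0.6.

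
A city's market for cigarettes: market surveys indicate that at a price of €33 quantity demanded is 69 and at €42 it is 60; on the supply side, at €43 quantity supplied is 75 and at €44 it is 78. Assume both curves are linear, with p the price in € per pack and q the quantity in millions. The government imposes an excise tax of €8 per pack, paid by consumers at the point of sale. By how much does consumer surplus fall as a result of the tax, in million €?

Demand slope: (60 − 69)/(42 − 33) = -1, so qd = 102 − p.
Supply slope: (78 − 75)/(44 − 43) = 3, so qs = 3p − 54.
Before the tax: set 102 − p = 3p − 54 → p* = €39, q* = 63.
With the tax collected from consumers, demand (in seller-price terms) shifts: qd = 102 − (p + 8).
New equilibrium: consumers pay €45, producers receive €37, q = 57. (Wedge: pb − ps = 8.)
ΔCS is the trapezoid between Q = 57 and Q = 63 of height €6: ½ · (63 + 57) · 6 = €360.

Consumer surplus falls by €360 million.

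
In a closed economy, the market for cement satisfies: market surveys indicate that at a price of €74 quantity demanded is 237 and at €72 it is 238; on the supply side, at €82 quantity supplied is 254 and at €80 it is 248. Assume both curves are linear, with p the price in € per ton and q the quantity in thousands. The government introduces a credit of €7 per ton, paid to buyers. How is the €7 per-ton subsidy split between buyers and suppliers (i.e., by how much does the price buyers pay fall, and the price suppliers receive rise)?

Buyers gain €6 per ton; suppliers gain €1 per ton.

Demand slope: (238 − 237)/(72 − 74) = -0.5, so qd = 274 − 0.5p.
Supply slope: (248 − 254)/(80 − 82) = 3, so qs = 3p + 8.
Before the subsidy: set 274 − 0.5p = 3p + 8 → p* = €76, q* = 236.
With a per-unit subsidy paid to buyers, each effectively pays p − 7, so demand becomes qd = 274 − 0.5(p − 7).
Solving gives q = 239 with buyers paying €70 and suppliers receiving €77 (the €7 wedge).
Gain to buyers: €6; to suppliers: €1. (They sum to €7.)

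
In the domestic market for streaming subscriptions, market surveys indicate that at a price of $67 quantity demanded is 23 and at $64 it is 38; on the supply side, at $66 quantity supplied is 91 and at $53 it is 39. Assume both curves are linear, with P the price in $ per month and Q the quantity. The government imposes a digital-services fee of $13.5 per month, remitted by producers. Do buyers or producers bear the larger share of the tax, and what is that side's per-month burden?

Producers bear the larger share: $7.5 per month.

Demand slope: (38 − 23)/(64 − 67) = -5, so Qd = 358 − 5P.
Supply slope: (39 − 91)/(53 − 66) = 4, so Qs = 4P − 173.
Without the tax, 358 − 5P = 4P − 173 gives 9P = 531, so P* = $59 and Q* = 63.
With the tax collected from producers, supply shifts: Qs = 4(P − 13.5) − 173.
New equilibrium: buyers pay $65, producers receive $51.5, Q = 33. (Wedge: Pb − Ps = 13.5.)
Per-month burden: buyers $6, producers $7.5.
Producers take the larger share because supply is less price-elastic here (demand slope 5 vs supply slope 4).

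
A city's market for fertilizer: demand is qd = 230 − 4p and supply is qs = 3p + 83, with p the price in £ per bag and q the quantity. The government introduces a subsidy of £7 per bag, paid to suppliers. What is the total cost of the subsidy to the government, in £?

Before the subsidy: set 230 − 4p = 3p + 83 → p* = £21, q* = 146.
With a per-unit subsidy paid to suppliers, each receives p + 7 per unit sold, so supply becomes qs = 3(p + 7) + 83.
Solving gives q = 158 with consumers paying £18 and suppliers receiving £25 (the £7 wedge).
Outlay = t · Q = 7 · 158 = £1106.

Government outlay = £1106.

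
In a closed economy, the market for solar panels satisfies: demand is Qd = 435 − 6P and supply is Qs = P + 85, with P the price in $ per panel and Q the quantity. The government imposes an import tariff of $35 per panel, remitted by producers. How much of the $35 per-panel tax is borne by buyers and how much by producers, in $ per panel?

Before the tax: set 435 − 6P = P + 85 → P* = $50, Q* = 135.
With the tax collected from producers, supply shifts: Qs = (P − 35) + 85.
New equilibrium: buyers pay $55, producers receive $20, Q = 105. (Wedge: Pb − Ps = 35.)
Burden on buyers: $5; on producers: $30. (They sum to $35.)

Buyers bear $5 per panel; producers bear $30 per panel.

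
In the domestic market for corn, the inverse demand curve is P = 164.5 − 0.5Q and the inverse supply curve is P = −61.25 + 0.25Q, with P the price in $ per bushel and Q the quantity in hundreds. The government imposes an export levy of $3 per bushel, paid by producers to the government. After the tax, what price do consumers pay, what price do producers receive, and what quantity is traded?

Inverting to Q(P) form: Qd = 329 − 2P; Qs = 4P + 245.
Without the tax, 329 − 2P = 4P + 245 gives 6P = 84, so P* = $14 and Q* = 301.
With the tax collected from producers, supply shifts: Qs = 4(P − 3) + 245.
New equilibrium: consumers pay $16, producers receive $13, Q = 297. (Wedge: Pb − Ps = 3.)
The less price-elastic side of the market bears the larger share of a per-unit tax.

Consumers pay $16; producers receive $13; quantity = 297.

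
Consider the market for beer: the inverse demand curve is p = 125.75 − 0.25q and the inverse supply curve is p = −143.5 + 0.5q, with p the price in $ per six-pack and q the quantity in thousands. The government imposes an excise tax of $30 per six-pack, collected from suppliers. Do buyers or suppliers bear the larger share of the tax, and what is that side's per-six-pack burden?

Suppliers bear the larger share: $20 per six-pack.

Rewrite in direct form: qd = 503 − 4p and qs = 2p + 287.
Before the tax: set 503 − 4p = 2p + 287 → p* = $36, q* = 359.
With the tax collected from suppliers, supply shifts: qs = 2(p − 30) + 287.
New equilibrium: buyers pay $46, suppliers receive $16, q = 319. (Wedge: pb − ps = 30.)
Per-six-pack burden: buyers $10, suppliers $20.
Suppliers take the larger share because supply is less price-elastic here (demand slope 4 vs supply slope 2).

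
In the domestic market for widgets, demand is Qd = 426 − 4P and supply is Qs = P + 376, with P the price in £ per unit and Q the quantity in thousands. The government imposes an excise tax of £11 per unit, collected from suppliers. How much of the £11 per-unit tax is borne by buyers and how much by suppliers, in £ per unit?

Without the tax, 426 − 4P = P + 376 gives 5P = 50, so P* = £10 and Q* = 386.
With the tax collected from suppliers, supply shifts: Qs = (P − 11) + 376.
Solving gives Q = 377.2 with buyers paying £12.2 and suppliers receiving £1.2 (the £11 wedge).
Burden on buyers: £2.2; on suppliers: £8.8. (They sum to £11.)

Buyers bear £2.2 per unit; suppliers bear £8.8 per unit.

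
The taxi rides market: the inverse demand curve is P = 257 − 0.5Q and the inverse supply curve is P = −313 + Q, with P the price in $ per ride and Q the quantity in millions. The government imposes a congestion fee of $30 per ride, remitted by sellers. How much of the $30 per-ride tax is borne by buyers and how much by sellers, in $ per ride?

Inverting to Q(P) form: Qd = 514 − 2P; Qs = P + 313.
Without the tax, 514 − 2P = P + 313 gives 3P = 201, so P* = $67 and Q* = 380.
With the tax collected from sellers, supply shifts: Qs = (P − 30) + 313.
New equilibrium: buyers pay $77, sellers receive $47, Q = 360. (Wedge: Pb − Ps = 30.)
Burden on buyers: $10; on sellers: $20. (They sum to $30.)
The less price-elastic side of the market bears the larger share of a per-unit tax.

Buyers bear $10 per ride; sellers bear $20 per ride.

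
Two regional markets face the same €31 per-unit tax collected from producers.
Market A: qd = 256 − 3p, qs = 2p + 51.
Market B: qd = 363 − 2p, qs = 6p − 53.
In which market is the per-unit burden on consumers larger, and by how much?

Market A: pre-tax p* = €41, q* = 133; post-tax q = 95.8; per-unit burden on consumers = €12.4.
Market B: pre-tax p* = €52, q* = 259; post-tax q = 212.5; per-unit burden on consumers = €23.25.
Difference: €12.4 vs €23.25 → market B is larger by €10.85.

Market B, by €10.85.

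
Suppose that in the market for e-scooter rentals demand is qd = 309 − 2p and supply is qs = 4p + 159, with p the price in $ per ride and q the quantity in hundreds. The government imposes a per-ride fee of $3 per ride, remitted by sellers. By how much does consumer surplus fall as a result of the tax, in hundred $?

Consumer surplus falls by $514 hundred.

Before the tax: set 309 − 2p = 4p + 159 → p* = $25, q* = 259.
With the tax collected from sellers, supply shifts: qs = 4(p − 3) + 159.
Solving gives q = 255 with consumers paying $27 and sellers receiving $24 (the $3 wedge).
ΔCS is the trapezoid between Q = 255 and Q = 259 of height $2: ½ · (259 + 255) · 2 = $514.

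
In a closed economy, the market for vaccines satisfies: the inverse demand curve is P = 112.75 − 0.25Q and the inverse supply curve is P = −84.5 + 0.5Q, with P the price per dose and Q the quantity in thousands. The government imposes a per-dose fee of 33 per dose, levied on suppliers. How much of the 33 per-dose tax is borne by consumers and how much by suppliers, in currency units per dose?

Rewrite in direct form: Qd = 451 − 4P and Qs = 2P + 169.
Without the tax, 451 − 4P = 2P + 169 gives 6P = 282, so P* = 47 and Q* = 263.
With the tax collected from suppliers, supply shifts: Qs = 2(P − 33) + 169.
New equilibrium: consumers pay 58, suppliers receive 25, Q = 219. (Wedge: Pb − Ps = 33.)
Burden on consumers: 11; on suppliers: 22. (They sum to 33.)
The less price-elastic side of the market bears the larger share of a per-unit tax.

Consumers bear 11 per dose; suppliers bear 22 per dose.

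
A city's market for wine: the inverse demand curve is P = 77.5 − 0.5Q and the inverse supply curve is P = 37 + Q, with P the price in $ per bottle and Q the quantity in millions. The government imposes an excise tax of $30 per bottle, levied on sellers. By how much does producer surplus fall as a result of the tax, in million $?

Rewrite in direct form: Qd = 155 − 2P and Qs = P − 37.
Without the tax, 155 − 2P = P − 37 gives 3P = 192, so P* = $64 and Q* = 27.
With the tax collected from sellers, supply shifts: Qs = (P − 30) − 37.
New equilibrium: buyers pay $74, sellers receive $44, Q = 7. (Wedge: Pb − Ps = 30.)
ΔPS is the trapezoid between Q = 7 and Q = 27 of height $20: ½ · (27 + 7) · 20 = $340.

Producer surplus falls by $340 million.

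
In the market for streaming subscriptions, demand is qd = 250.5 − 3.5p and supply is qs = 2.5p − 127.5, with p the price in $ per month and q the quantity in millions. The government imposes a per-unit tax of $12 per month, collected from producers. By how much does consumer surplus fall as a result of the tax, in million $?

Consumer surplus falls by $106.25 million.

Without the tax, 250.5 − 3.5p = 2.5p − 127.5 gives 6p = 378, so p* = $63 and q* = 30.
With the tax collected from producers, supply shifts: qs = 2.5(p − 12) − 127.5.
New equilibrium: buyers pay $68, producers receive $56, q = 12.5. (Wedge: pb − ps = 12.)
ΔCS is the trapezoid between Q = 12.5 and Q = 30 of height $5: ½ · (30 + 12.5) · 5 = $106.25.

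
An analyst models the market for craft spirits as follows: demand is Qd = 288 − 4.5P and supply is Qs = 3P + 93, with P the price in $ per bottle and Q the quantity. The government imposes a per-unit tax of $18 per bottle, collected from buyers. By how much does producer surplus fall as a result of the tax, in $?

Producer surplus falls by $1671.84.

Before the tax: set 288 − 4.5P = 3P + 93 → P* = $26, Q* = 171.
With the tax collected from buyers, demand (in seller-price terms) shifts: Qd = 288 − 4.5(P + 18).
Solving gives Q = 138.6 with buyers paying $33.2 and suppliers receiving $15.2 (the $18 wedge).
ΔPS is the trapezoid between Q = 138.6 and Q = 171 of height $10.8: ½ · (171 + 138.6) · 10.8 = $1671.84.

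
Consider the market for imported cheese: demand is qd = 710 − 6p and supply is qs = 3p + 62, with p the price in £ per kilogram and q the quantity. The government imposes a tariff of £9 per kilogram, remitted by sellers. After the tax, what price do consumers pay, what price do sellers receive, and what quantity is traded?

Before the tax: set 710 − 6p = 3p + 62 → p* = £72, q* = 278.
With the tax collected from sellers, supply shifts: qs = 3(p − 9) + 62.
New equilibrium: consumers pay £75, sellers receive £66, q = 260. (Wedge: pb − ps = 9.)
The less price-elastic side of the market bears the larger share of a per-unit tax.

Consumers pay £75; sellers receive £66; quantity = 260.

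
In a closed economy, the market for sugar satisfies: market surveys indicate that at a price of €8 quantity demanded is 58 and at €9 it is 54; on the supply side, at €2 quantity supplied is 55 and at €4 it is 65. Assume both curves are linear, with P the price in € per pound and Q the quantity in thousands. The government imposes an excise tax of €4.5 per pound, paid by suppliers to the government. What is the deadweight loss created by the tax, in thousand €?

Deadweight loss = €22.5 thousand.

Demand slope: (54 − 58)/(9 − 8) = -4, so Qd = 90 − 4P.
Supply slope: (65 − 55)/(4 − 2) = 5, so Qs = 5P + 45.
Before the tax: set 90 − 4P = 5P + 45 → P* = €5, Q* = 70.
With the tax collected from suppliers, supply shifts: Qs = 5(P − 4.5) + 45.
New equilibrium: buyers pay €7.5, suppliers receive €3, Q = 60. (Wedge: Pb − Ps = 4.5.)
Quantity falls by |ΔQ| = |70 − 60| = 10.
DWL = ½ · t · |ΔQ| = ½ · 4.5 · 10 = €22.5.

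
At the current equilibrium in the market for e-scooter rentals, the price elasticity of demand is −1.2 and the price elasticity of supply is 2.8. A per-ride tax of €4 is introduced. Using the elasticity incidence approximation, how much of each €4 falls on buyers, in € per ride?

Incidence ratio: buyers' share ≈ εs / (εs + |εd|) = 2.8 / (2.8 + 1.2) = 0.7.
So buyers bear ≈ 0.7 × €4 = €2.8; suppliers bear €1.2.

Buyers bear ≈ €2.8 per ride.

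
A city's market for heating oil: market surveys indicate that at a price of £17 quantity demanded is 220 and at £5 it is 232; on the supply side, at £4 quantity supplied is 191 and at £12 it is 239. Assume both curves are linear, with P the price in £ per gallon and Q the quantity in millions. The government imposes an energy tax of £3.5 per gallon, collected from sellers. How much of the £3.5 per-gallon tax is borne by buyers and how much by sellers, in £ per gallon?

Demand slope: (232 − 220)/(5 − 17) = -1, so Qd = 237 − P.
Supply slope: (239 − 191)/(12 − 4) = 6, so Qs = 6P + 167.
Before the tax: set 237 − P = 6P + 167 → P* = £10, Q* = 227.
With the tax collected from sellers, supply shifts: Qs = 6(P − 3.5) + 167.
New equilibrium: buyers pay £13, sellers receive £9.5, Q = 224. (Wedge: Pb − Ps = 3.5.)
Burden on buyers: £3; on sellers: £0.5. (They sum to £3.5.)

Buyers bear £3 per gallon; sellers bear £0.5 per gallon.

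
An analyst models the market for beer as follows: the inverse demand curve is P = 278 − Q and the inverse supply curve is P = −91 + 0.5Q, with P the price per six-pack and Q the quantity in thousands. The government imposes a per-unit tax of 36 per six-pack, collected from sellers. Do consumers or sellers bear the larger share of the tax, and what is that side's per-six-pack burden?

Consumers bear the larger share: 24 per six-pack.

Rewrite in direct form: Qd = 278 − P and Qs = 2P + 182.
Without the tax, 278 − P = 2P + 182 gives 3P = 96, so P* = 32 and Q* = 246.
With the tax collected from sellers, supply shifts: Qs = 2(P − 36) + 182.
Solving gives Q = 222 with consumers paying 56 and sellers receiving 20 (the 36 wedge).
Per-six-pack burden: consumers 24, sellers 12.
Consumers take the larger share because demand is less price-elastic here (demand slope 1 vs supply slope 2).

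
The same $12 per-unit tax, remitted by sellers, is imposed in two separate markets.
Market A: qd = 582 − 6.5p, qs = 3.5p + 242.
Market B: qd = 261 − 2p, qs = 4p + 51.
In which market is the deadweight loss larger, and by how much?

Market A, by $67.8.

Market A: pre-tax p* = $34, q* = 361; post-tax q = 333.7; deadweight loss = $163.8.
Market B: pre-tax p* = $35, q* = 191; post-tax q = 175; deadweight loss = $96.
Difference: $163.8 vs $96 → market A is larger by $67.8.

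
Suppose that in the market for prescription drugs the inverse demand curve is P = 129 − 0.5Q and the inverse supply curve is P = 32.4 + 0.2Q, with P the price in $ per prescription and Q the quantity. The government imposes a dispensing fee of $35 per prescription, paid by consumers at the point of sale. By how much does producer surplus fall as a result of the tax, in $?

Inverting to Q(P) form: Qd = 258 − 2P; Qs = 5P − 162.
Before the tax: set 258 − 2P = 5P − 162 → P* = $60, Q* = 138.
With the tax collected from consumers, demand (in seller-price terms) shifts: Qd = 258 − 2(P + 35).
New equilibrium: consumers pay $85, producers receive $50, Q = 88. (Wedge: Pb − Ps = 35.)
ΔPS is the trapezoid between Q = 88 and Q = 138 of height $10: ½ · (138 + 88) · 10 = $1130.

Producer surplus falls by $1130.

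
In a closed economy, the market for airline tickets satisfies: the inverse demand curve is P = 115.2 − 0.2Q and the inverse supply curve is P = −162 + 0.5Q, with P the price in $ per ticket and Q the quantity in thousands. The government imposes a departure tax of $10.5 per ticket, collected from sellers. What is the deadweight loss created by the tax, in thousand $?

Inverting to Q(P) form: Qd = 576 − 5P; Qs = 2P + 324.
Without the tax, 576 − 5P = 2P + 324 gives 7P = 252, so P* = $36 and Q* = 396.
With the tax collected from sellers, supply shifts: Qs = 2(P − 10.5) + 324.
New equilibrium: buyers pay $39, sellers receive $28.5, Q = 381. (Wedge: Pb − Ps = 10.5.)
Quantity falls by |ΔQ| = |396 − 381| = 15.
DWL = ½ · t · |ΔQ| = ½ · 10.5 · 15 = $78.75.

Deadweight loss = $78.75 thousand.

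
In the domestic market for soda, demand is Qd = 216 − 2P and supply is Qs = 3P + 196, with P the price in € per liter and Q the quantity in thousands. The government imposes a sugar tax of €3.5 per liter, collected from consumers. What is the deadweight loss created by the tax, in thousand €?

Without the tax, 216 − 2P = 3P + 196 gives 5P = 20, so P* = €4 and Q* = 208.
With the tax collected from consumers, demand (in seller-price terms) shifts: Qd = 216 − 2(P + 3.5).
Solving gives Q = 203.8 with consumers paying €6.1 and suppliers receiving €2.6 (the €3.5 wedge).
Quantity falls by |ΔQ| = |208 − 203.8| = 4.2.
DWL = ½ · t · |ΔQ| = ½ · 3.5 · 4.2 = €7.35.

Deadweight loss = €7.35 thousand.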